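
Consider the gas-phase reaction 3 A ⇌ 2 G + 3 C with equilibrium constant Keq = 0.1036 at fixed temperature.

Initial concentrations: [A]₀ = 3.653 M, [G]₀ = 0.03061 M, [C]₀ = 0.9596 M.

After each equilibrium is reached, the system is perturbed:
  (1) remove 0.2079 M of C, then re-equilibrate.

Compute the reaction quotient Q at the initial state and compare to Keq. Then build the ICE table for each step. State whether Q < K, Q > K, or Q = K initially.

Q₀ = 1.6984e-05; Q < K (proceeds forward)

Q₀ = 1.6984e-05 vs Keq = 0.1036 ⇒ Q<K, forward
Step 1:
                   A          G          C
  init         3.653    0.03061     0.9596
  Δ          -0.8655      0.577     0.8655
  eq           2.788     0.6076      1.825
  solve Keq expr → x = 0.2885; check Q = 0.1036
Then remove 0.2079 M of C.
Step 2:
                   A          G          C
  init         2.788     0.6076      1.617
  Δ         -0.07232    0.04821    0.07232
  eq           2.715     0.6558      1.689
  solve Keq expr → x = 0.02411; check Q = 0.1036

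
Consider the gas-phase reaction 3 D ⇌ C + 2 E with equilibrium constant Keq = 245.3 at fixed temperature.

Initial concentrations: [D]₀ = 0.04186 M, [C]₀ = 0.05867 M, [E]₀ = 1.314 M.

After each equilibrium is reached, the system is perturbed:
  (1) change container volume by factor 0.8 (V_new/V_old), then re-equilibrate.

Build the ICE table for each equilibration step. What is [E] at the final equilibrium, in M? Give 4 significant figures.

[E]_eq = 1.619 M

Q₀ = 1381 vs Keq = 245.3 ⇒ Q>K, reverse
Step 1:
                  D         C         E
  init      0.04186   0.05867     1.314
  Δ          0.0278 -0.009266  -0.01853
  eq        0.06966    0.0494     1.295
  solve Keq expr → x = -0.009266; check Q = 245.3
Then change container volume by factor 0.8 (V_new/V_old).
Step 2:
                  D         C         E
  init      0.08707   0.06175     1.619
  Δ               0         0         0
  eq        0.08707   0.06175     1.619
  solve Keq expr → x = 0; check Q = 245.3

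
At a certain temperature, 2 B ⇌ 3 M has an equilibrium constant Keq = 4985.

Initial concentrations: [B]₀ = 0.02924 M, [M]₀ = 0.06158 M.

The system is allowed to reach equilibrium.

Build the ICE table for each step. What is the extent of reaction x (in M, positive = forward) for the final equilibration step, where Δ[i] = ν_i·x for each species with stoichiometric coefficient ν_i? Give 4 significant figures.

Q₀ = 0.2731 vs Keq = 4985 ⇒ Q<K, forward
Step 1:
                   B          M
  I          0.02924    0.06158
  C         -0.02876    0.04314
  E       4.7997e-04     0.1047
  solve Keq expr → x = 0.01438; check Q = 4985

x = 0.01438 M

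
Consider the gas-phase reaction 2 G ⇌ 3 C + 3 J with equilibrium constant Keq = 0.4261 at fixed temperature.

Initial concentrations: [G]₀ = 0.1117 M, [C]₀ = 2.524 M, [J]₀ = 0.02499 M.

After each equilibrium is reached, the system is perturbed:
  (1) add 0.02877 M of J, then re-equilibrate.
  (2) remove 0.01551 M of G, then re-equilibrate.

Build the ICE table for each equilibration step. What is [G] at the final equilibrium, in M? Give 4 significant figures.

[G]_eq = 0.09172 M

Q₀ = 0.02011 vs Keq = 0.4261 ⇒ Q<K, forward
Step 1:
                    G           C           J
  I            0.1117       2.524     0.02499
  C           -0.0225     0.03375     0.03375
  E            0.0892       2.558     0.05874
  solve Keq expr → x = 0.01125; check Q = 0.4261
Then add 0.02877 M of J.
Step 2:
                    G           C           J
  I            0.0892       2.558     0.08751
  C           0.01463    -0.02195    -0.02195
  E            0.1038       2.536     0.06556
  solve Keq expr → x = -0.007316; check Q = 0.4261
Then remove 0.01551 M of G.
Step 3:
                    G           C           J
  I           0.08833       2.536     0.06556
  C           0.00339   -0.005085   -0.005085
  E           0.09172       2.531     0.06047
  solve Keq expr → x = -0.001695; check Q = 0.4261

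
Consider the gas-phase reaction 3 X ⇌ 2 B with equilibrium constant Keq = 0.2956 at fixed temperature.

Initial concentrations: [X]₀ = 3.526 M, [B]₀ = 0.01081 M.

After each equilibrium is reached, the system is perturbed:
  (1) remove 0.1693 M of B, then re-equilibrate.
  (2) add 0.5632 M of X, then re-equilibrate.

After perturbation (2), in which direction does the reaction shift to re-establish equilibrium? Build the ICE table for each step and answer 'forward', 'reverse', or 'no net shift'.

Q₀ = 2.6657e-06 vs Keq = 0.2956 ⇒ Q<K, forward
Step 1:
                  X         B
  Initial     3.526   0.01081
  Change     -1.813     1.208
  Equil       1.713     1.219
  solve Keq expr → x = 0.6042; check Q = 0.2956
Then remove 0.1693 M of B.
Step 2:
                  X         B
  Initial     1.713      1.05
  Change   -0.09851   0.06567
  Equil       1.615     1.116
  solve Keq expr → x = 0.03284; check Q = 0.2956
Then add 0.5632 M of X.
Step 3:
                  X         B
  Initial     2.178     1.116
  Change     -0.347    0.2314
  Equil       1.831     1.347
  solve Keq expr → x = 0.1157; check Q = 0.2956

Direction: forward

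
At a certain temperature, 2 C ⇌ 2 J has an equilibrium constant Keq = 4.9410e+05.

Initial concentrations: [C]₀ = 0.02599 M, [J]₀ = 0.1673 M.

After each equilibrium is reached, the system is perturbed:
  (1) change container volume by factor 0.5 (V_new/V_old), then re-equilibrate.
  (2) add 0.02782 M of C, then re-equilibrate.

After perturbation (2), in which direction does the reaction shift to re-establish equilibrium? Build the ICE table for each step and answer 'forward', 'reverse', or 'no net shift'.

Q₀ = 41.44 vs Keq = 4.9410e+05 ⇒ Q<K, forward
Step 1:
                    C           J
  init        0.02599      0.1673
  Δ          -0.02572     0.02572
  eq       2.7459e-04       0.193
  solve Keq expr → x = 0.01286; check Q = 4.9410e+05
Then change container volume by factor 0.5 (V_new/V_old).
Step 2:
                    C           J
  init     5.4918e-04       0.386
  Δ                 0           0
  eq       5.4918e-04       0.386
  solve Keq expr → x = 0; check Q = 4.9410e+05
Then add 0.02782 M of C.
Step 3:
                    C           J
  init        0.02837       0.386
  Δ          -0.02778     0.02778
  eq       5.8870e-04      0.4138
  solve Keq expr → x = 0.01389; check Q = 4.9410e+05

Direction: forward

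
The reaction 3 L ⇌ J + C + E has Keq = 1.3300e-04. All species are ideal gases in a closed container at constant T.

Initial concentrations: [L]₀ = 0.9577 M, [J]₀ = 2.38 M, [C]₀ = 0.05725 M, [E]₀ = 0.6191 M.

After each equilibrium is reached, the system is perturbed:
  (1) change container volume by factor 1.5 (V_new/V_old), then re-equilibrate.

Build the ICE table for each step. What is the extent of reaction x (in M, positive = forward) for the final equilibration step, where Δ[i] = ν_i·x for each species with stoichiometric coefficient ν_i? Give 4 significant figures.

Q₀ = 0.09603 vs Keq = 1.3300e-04 ⇒ Q>K, reverse
Step 1:
                  L         J         C         E
  Initial    0.9577      2.38   0.05725    0.6191
  Change     0.1713   -0.0571   -0.0571   -0.0571
  Equil       1.129     2.323 1.4662e-04     0.562
  solve Keq expr → x = -0.0571; check Q = 1.3300e-04
Then change container volume by factor 1.5 (V_new/V_old).
Step 2:
                  L         J         C         E
  Initial    0.7527     1.549 9.7744e-05    0.3747
  Change          0         0         0         0
  Equil      0.7527     1.549 9.7744e-05    0.3747
  solve Keq expr → x = 0; check Q = 1.3300e-04

x = 0 M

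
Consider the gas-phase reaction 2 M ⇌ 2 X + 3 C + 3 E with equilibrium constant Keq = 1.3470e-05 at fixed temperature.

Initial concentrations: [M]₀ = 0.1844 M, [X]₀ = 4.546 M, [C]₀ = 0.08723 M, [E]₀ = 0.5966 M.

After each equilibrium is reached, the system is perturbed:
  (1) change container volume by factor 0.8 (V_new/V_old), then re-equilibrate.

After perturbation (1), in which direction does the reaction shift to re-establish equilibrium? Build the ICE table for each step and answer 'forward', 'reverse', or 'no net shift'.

Q₀ = 0.08566 vs Keq = 1.3470e-05 ⇒ Q>K, reverse
Step 1:
                  M         X         C         E
  Initial    0.1844     4.546   0.08723    0.5966
  Change    0.05381  -0.05381  -0.08072  -0.08072
  Equil      0.2382     4.492   0.00651    0.5159
  solve Keq expr → x = -0.02691; check Q = 1.3470e-05
Then change container volume by factor 0.8 (V_new/V_old).
Step 2:
                  M         X         C         E
  Initial    0.2978     5.615  0.008137    0.6448
  Change   0.001922 -0.001922 -0.002882 -0.002882
  Equil      0.2997     5.613  0.005255     0.642
  solve Keq expr → x = -9.6081e-04; check Q = 1.3470e-05

Direction: reverse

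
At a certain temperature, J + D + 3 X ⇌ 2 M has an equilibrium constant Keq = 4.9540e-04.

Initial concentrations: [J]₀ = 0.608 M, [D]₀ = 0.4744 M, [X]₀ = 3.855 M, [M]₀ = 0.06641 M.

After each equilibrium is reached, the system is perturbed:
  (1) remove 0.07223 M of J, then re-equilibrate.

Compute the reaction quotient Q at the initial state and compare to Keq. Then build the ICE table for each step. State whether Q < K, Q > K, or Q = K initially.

Q₀ = 2.6690e-04 vs Keq = 4.9540e-04 ⇒ Q<K, forward
Step 1:
                   J          D          X          M
  Initial      0.608     0.4744      3.855    0.06641
  Change    -0.01059   -0.01059   -0.03176    0.02118
  Equil       0.5974     0.4638      3.823    0.08759
  solve Keq expr → x = 0.01059; check Q = 4.9540e-04
Then remove 0.07223 M of J.
Step 2:
                   J          D          X          M
  Initial     0.5252     0.4638      3.823    0.08759
  Change    0.002414   0.002414   0.007242  -0.004828
  Equil       0.5276     0.4662       3.83    0.08276
  solve Keq expr → x = -0.002414; check Q = 4.9540e-04

Q₀ = 2.6690e-04; Q < K (proceeds forward)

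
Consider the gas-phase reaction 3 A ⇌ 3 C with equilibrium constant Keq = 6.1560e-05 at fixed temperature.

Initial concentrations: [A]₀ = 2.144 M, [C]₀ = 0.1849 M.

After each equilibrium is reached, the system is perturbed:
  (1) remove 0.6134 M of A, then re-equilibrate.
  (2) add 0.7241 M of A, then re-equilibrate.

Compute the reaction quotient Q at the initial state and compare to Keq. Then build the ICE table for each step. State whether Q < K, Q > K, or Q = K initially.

Q₀ = 6.4141e-04; Q > K (proceeds reverse)

Q₀ = 6.4141e-04 vs Keq = 6.1560e-05 ⇒ Q>K, reverse
Step 1:
                   A          C
  I            2.144     0.1849
  C          0.09644   -0.09644
  E             2.24    0.08846
  solve Keq expr → x = -0.03215; check Q = 6.1560e-05
Then remove 0.6134 M of A.
Step 2:
                   A          C
  I            1.627    0.08846
  C           0.0233    -0.0233
  E             1.65    0.06516
  solve Keq expr → x = -0.007767; check Q = 6.1560e-05
Then add 0.7241 M of A.
Step 3:
                   A          C
  I            2.374    0.06516
  C         -0.02751    0.02751
  E            2.347    0.09267
  solve Keq expr → x = 0.009168; check Q = 6.1560e-05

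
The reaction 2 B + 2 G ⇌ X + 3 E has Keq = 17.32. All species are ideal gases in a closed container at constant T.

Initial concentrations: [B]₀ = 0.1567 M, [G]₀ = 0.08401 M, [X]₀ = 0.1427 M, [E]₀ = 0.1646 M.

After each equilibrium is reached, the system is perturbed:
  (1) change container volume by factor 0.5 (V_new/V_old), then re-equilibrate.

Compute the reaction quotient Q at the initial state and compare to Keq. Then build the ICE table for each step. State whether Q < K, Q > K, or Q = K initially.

Q₀ = 3.672 vs Keq = 17.32 ⇒ Q<K, forward
Step 1:
                    B           G           X           E
  init         0.1567     0.08401      0.1427      0.1646
  Δ          -0.02226    -0.02226     0.01113     0.03339
  eq           0.1344     0.06175      0.1538       0.198
  solve Keq expr → x = 0.01113; check Q = 17.32
Then change container volume by factor 0.5 (V_new/V_old).
Step 2:
                    B           G           X           E
  init         0.2689      0.1235      0.3077       0.396
  Δ                 0           0           0           0
  eq           0.2689      0.1235      0.3077       0.396
  solve Keq expr → x = 0; check Q = 17.32

Q₀ = 3.672; Q < K (proceeds forward)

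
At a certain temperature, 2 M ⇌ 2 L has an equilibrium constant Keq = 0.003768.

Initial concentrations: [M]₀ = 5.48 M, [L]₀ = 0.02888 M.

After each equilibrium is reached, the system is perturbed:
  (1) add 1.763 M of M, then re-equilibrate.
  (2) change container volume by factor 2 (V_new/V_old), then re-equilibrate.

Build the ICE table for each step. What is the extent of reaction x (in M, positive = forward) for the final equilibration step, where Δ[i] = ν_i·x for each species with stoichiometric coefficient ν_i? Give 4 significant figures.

Q₀ = 2.7774e-05 vs Keq = 0.003768 ⇒ Q<K, forward
Step 1:
                  M         L
  I            5.48   0.02888
  C         -0.2897    0.2897
  E            5.19    0.3186
  solve Keq expr → x = 0.1449; check Q = 0.003768
Then add 1.763 M of M.
Step 2:
                  M         L
  I           6.953    0.3186
  C          -0.102     0.102
  E           6.851    0.4206
  solve Keq expr → x = 0.05098; check Q = 0.003768
Then change container volume by factor 2 (V_new/V_old).
Step 3:
                  M         L
  I           3.426    0.2103
  C               0         0
  E           3.426    0.2103
  solve Keq expr → x = 0; check Q = 0.003768

x = 0 M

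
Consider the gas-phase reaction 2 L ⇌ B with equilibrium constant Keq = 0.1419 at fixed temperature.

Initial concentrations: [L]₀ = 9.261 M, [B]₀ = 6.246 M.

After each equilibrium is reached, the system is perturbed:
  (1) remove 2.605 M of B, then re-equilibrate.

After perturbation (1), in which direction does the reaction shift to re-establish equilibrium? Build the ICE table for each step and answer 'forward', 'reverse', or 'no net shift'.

Q₀ = 0.07283 vs Keq = 0.1419 ⇒ Q<K, forward
Step 1:
                    L           B
  init          9.261       6.246
  Δ            -2.092       1.046
  eq            7.169       7.292
  solve Keq expr → x = 1.046; check Q = 0.1419
Then remove 2.605 M of B.
Step 2:
                    L           B
  init          7.169       4.687
  Δ            -1.095      0.5475
  eq            6.074       5.235
  solve Keq expr → x = 0.5475; check Q = 0.1419

Direction: forward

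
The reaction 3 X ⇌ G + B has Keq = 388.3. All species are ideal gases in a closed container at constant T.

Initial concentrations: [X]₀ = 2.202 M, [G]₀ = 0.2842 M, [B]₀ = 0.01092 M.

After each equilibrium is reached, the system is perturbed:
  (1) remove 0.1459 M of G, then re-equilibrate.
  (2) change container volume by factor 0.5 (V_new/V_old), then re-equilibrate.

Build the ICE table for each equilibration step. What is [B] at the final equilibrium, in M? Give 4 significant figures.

Q₀ = 2.9067e-04 vs Keq = 388.3 ⇒ Q<K, forward
Step 1:
                   X          G          B
  I            2.202     0.2842    0.01092
  C           -2.081     0.6936     0.6936
  E           0.1211     0.9778     0.7046
  solve Keq expr → x = 0.6936; check Q = 388.3
Then remove 0.1459 M of G.
Step 2:
                   X          G          B
  I           0.1211     0.8319     0.7046
  C        -0.006143   0.002048   0.002048
  E           0.1149      0.834     0.7066
  solve Keq expr → x = 0.002048; check Q = 388.3
Then change container volume by factor 0.5 (V_new/V_old).
Step 3:
                   X          G          B
  I           0.2298      1.668      1.413
  C         -0.04619     0.0154     0.0154
  E           0.1836      1.683      1.429
  solve Keq expr → x = 0.0154; check Q = 388.3

[B]_eq = 1.429 M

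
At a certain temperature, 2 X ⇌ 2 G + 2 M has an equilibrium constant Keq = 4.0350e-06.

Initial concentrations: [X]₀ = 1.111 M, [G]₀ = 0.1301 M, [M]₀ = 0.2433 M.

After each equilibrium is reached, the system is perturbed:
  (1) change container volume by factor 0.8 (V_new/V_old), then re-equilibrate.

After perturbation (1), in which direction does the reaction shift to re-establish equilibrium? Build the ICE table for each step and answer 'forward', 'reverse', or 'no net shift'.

Q₀ = 8.1173e-04 vs Keq = 4.0350e-06 ⇒ Q>K, reverse
Step 1:
                   X          G          M
  I            1.111     0.1301     0.2433
  C           0.1115    -0.1115    -0.1115
  E            1.222    0.01863     0.1318
  solve Keq expr → x = -0.05574; check Q = 4.0350e-06
Then change container volume by factor 0.8 (V_new/V_old).
Step 2:
                   X          G          M
  I            1.528    0.02328     0.1648
  C         0.004127  -0.004127  -0.004127
  E            1.532    0.01916     0.1607
  solve Keq expr → x = -0.002063; check Q = 4.0350e-06

Direction: reverse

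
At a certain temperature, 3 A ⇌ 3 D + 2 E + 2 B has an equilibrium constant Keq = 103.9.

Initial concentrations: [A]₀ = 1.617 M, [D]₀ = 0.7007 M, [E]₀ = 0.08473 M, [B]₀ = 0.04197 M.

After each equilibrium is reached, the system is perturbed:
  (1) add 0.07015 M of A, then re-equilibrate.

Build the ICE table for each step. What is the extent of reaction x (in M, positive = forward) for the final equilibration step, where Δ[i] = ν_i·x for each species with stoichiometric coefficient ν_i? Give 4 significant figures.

Q₀ = 1.0290e-06 vs Keq = 103.9 ⇒ Q<K, forward
Step 1:
                    A           D           E           B
  init          1.617      0.7007     0.08473     0.04197
  Δ            -1.255       1.255      0.8369      0.8369
  eq           0.3616       1.956      0.9217      0.8789
  solve Keq expr → x = 0.4185; check Q = 103.9
Then add 0.07015 M of A.
Step 2:
                    A           D           E           B
  init         0.4317       1.956      0.9217      0.8789
  Δ          -0.04519     0.04519     0.03013     0.03013
  eq           0.3865       2.001      0.9518       0.909
  solve Keq expr → x = 0.01506; check Q = 103.9

x = 0.01506 M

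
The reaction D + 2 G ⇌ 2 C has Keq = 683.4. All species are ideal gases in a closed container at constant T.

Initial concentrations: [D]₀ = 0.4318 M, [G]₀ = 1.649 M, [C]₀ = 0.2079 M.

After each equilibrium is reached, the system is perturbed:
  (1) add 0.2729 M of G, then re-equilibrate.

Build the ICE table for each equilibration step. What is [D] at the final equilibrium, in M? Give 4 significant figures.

[D]_eq = 0.001483 M

Q₀ = 0.03681 vs Keq = 683.4 ⇒ Q<K, forward
Step 1:
                   D          G          C
  init        0.4318      1.649     0.2079
  Δ          -0.4291    -0.8583     0.8583
  eq         0.00266     0.7907      1.066
  solve Keq expr → x = 0.4291; check Q = 683.4
Then add 0.2729 M of G.
Step 2:
                   D          G          C
  init       0.00266      1.064      1.066
  Δ        -0.001177  -0.002354   0.002354
  eq        0.001483      1.061      1.069
  solve Keq expr → x = 0.001177; check Q = 683.4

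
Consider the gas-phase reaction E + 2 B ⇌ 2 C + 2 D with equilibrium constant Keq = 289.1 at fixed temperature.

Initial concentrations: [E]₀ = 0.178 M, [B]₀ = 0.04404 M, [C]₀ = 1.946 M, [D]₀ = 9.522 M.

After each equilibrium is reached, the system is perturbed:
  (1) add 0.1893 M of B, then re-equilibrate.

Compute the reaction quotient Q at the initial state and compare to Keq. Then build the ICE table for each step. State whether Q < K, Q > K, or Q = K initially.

Q₀ = 9.9455e+05; Q > K (proceeds reverse)

Q₀ = 9.9455e+05 vs Keq = 289.1 ⇒ Q>K, reverse
Step 1:
                    E           B           C           D
  init          0.178     0.04404       1.946       9.522
  Δ            0.3833      0.7666     -0.7666     -0.7666
  eq           0.5613      0.8106       1.179       8.755
  solve Keq expr → x = -0.3833; check Q = 289.1
Then add 0.1893 M of B.
Step 2:
                    E           B           C           D
  init         0.5613      0.9999       1.179       8.755
  Δ          -0.04299    -0.08597     0.08597     0.08597
  eq           0.5183       0.914       1.265       8.841
  solve Keq expr → x = 0.04299; check Q = 289.1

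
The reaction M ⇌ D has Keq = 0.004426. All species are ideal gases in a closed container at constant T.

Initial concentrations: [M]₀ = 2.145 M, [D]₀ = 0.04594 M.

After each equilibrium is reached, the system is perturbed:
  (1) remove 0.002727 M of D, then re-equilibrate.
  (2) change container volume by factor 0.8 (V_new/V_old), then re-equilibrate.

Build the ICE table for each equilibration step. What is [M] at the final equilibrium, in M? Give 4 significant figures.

Q₀ = 0.02142 vs Keq = 0.004426 ⇒ Q>K, reverse
Step 1:
                  M         D
  I           2.145   0.04594
  C         0.03629  -0.03629
  E           2.181  0.009654
  solve Keq expr → x = -0.03629; check Q = 0.004426
Then remove 0.002727 M of D.
Step 2:
                  M         D
  I           2.181  0.006927
  C       -0.002715  0.002715
  E           2.179  0.009642
  solve Keq expr → x = 0.002715; check Q = 0.004426
Then change container volume by factor 0.8 (V_new/V_old).
Step 3:
                  M         D
  I           2.723   0.01205
  C               0         0
  E           2.723   0.01205
  solve Keq expr → x = 0; check Q = 0.004426

[M]_eq = 2.723 M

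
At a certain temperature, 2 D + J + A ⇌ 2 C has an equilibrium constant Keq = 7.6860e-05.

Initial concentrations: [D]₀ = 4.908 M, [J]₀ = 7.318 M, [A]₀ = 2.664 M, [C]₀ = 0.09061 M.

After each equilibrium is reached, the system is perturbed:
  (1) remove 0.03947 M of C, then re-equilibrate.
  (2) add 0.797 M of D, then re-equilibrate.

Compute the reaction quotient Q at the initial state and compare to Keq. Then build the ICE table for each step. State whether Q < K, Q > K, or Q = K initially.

Q₀ = 1.7483e-05; Q < K (proceeds forward)

Q₀ = 1.7483e-05 vs Keq = 7.6860e-05 ⇒ Q<K, forward
Step 1:
                  D         J         A         C
  I           4.908     7.318     2.664   0.09061
  C        -0.09352  -0.04676  -0.04676   0.09352
  E           4.814     7.271     2.617    0.1841
  solve Keq expr → x = 0.04676; check Q = 7.6860e-05
Then remove 0.03947 M of C.
Step 2:
                  D         J         A         C
  I           4.814     7.271     2.617    0.1447
  C        -0.03717  -0.01858  -0.01858   0.03717
  E           4.777     7.253     2.599    0.1818
  solve Keq expr → x = 0.01858; check Q = 7.6860e-05
Then add 0.797 M of D.
Step 3:
                  D         J         A         C
  I           5.574     7.253     2.599    0.1818
  C        -0.02847  -0.01423  -0.01423   0.02847
  E           5.546     7.238     2.584    0.2103
  solve Keq expr → x = 0.01423; check Q = 7.6860e-05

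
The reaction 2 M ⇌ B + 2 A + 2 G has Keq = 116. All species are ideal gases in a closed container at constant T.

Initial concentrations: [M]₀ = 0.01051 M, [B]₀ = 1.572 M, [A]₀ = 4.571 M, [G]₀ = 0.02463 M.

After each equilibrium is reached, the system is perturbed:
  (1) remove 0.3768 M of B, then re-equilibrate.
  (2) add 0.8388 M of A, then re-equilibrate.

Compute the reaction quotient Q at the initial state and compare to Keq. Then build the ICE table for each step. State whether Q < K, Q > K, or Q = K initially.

Q₀ = 180.4; Q > K (proceeds reverse)

Q₀ = 180.4 vs Keq = 116 ⇒ Q>K, reverse
Step 1:
                   M          B          A          G
  I          0.01051      1.572      4.571    0.02463
  C         0.001689 -8.4468e-04  -0.001689  -0.001689
  E           0.0122      1.571      4.569    0.02294
  solve Keq expr → x = -8.4468e-04; check Q = 116
Then remove 0.3768 M of B.
Step 2:
                   M          B          A          G
  I           0.0122      1.194      4.569    0.02294
  C        -0.001064 5.3220e-04   0.001064   0.001064
  E          0.01113      1.195       4.57    0.02401
  solve Keq expr → x = 5.3220e-04; check Q = 116
Then add 0.8388 M of A.
Step 3:
                   M          B          A          G
  I          0.01113      1.195      5.409    0.02401
  C         0.001315 -6.5757e-04  -0.001315  -0.001315
  E          0.01245      1.194      5.408    0.02269
  solve Keq expr → x = -6.5757e-04; check Q = 116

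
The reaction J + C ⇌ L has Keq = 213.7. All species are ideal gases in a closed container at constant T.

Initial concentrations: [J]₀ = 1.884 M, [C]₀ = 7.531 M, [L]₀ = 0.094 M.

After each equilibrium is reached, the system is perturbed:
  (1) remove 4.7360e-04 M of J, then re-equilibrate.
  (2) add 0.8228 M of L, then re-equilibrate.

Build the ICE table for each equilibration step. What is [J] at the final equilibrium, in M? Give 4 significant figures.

Q₀ = 0.006625 vs Keq = 213.7 ⇒ Q<K, forward
Step 1:
                  J         C         L
  init        1.884     7.531     0.094
  Δ          -1.882    -1.882     1.882
  eq       0.001637     5.649     1.976
  solve Keq expr → x = 1.882; check Q = 213.7
Then remove 4.7360e-04 M of J.
Step 2:
                  J         C         L
  init     0.001164     5.649     1.976
  Δ       4.7307e-04 4.7307e-04 -4.7307e-04
  eq       0.001637     5.649     1.976
  solve Keq expr → x = -4.7307e-04; check Q = 213.7
Then add 0.8228 M of L.
Step 3:
                  J         C         L
  init     0.001637     5.649     2.799
  Δ       6.8073e-04 6.8073e-04 -6.8073e-04
  eq       0.002317      5.65     2.798
  solve Keq expr → x = -6.8073e-04; check Q = 213.7

[J]_eq = 0.002317 M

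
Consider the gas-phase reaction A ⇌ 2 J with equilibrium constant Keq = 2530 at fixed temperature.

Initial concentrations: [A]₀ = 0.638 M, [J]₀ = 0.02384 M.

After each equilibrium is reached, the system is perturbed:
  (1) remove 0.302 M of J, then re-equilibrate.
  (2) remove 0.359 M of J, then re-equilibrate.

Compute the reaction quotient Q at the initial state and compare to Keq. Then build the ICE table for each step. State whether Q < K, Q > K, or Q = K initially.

Q₀ = 8.9082e-04 vs Keq = 2530 ⇒ Q<K, forward
Step 1:
                   A          J
  I            0.638    0.02384
  C          -0.6373      1.275
  E       6.6645e-04      1.299
  solve Keq expr → x = 0.6373; check Q = 2530
Then remove 0.302 M of J.
Step 2:
                   A          J
  I       6.6645e-04     0.9965
  C       -2.7352e-04 5.4704e-04
  E       3.9293e-04     0.9971
  solve Keq expr → x = 2.7352e-04; check Q = 2530
Then remove 0.359 M of J.
Step 3:
                   A          J
  I       3.9293e-04     0.6381
  C       -2.3178e-04 4.6357e-04
  E       1.6115e-04     0.6385
  solve Keq expr → x = 2.3178e-04; check Q = 2530

Q₀ = 8.9082e-04; Q < K (proceeds forward)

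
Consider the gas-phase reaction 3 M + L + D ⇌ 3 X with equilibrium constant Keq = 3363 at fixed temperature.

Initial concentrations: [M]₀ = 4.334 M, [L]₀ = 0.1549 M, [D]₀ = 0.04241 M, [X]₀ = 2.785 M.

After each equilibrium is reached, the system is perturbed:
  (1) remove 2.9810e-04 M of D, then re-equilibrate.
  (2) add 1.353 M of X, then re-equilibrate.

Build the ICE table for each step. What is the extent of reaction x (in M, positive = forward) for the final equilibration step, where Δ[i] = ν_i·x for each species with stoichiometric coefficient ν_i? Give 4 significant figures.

Q₀ = 40.39 vs Keq = 3363 ⇒ Q<K, forward
Step 1:
                  M         L         D         X
  I           4.334    0.1549   0.04241     2.785
  C         -0.1246  -0.04154  -0.04154    0.1246
  E           4.209    0.1134 8.6634e-04      2.91
  solve Keq expr → x = 0.04154; check Q = 3363
Then remove 2.9810e-04 M of D.
Step 2:
                  M         L         D         X
  I           4.209    0.1134 5.6824e-04      2.91
  C       8.8357e-04 2.9452e-04 2.9452e-04 -8.8357e-04
  E            4.21    0.1137 8.6277e-04     2.909
  solve Keq expr → x = -2.9452e-04; check Q = 3363
Then add 1.353 M of X.
Step 3:
                  M         L         D         X
  I            4.21    0.1137 8.6277e-04     4.262
  C        0.005366  0.001789  0.001789 -0.005366
  E           4.216    0.1154  0.002651     4.256
  solve Keq expr → x = -0.001789; check Q = 3363

x = -0.001789 M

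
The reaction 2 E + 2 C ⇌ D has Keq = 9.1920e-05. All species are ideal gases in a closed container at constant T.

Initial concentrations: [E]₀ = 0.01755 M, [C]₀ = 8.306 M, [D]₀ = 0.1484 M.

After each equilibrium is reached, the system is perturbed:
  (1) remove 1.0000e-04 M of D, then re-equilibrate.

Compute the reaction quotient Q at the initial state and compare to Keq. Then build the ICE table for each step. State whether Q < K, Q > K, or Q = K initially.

Q₀ = 6.984; Q > K (proceeds reverse)

Q₀ = 6.984 vs Keq = 9.1920e-05 ⇒ Q>K, reverse
Step 1:
                    E           C           D
  init        0.01755       8.306      0.1484
  Δ            0.2955      0.2955     -0.1477
  eq            0.313       8.601  6.6633e-04
  solve Keq expr → x = -0.1477; check Q = 9.1920e-05
Then remove 1.0000e-04 M of D.
Step 2:
                    E           C           D
  init          0.313       8.601  5.6633e-04
  Δ       -1.9825e-04 -1.9825e-04  9.9126e-05
  eq           0.3128       8.601  6.6546e-04
  solve Keq expr → x = 9.9126e-05; check Q = 9.1920e-05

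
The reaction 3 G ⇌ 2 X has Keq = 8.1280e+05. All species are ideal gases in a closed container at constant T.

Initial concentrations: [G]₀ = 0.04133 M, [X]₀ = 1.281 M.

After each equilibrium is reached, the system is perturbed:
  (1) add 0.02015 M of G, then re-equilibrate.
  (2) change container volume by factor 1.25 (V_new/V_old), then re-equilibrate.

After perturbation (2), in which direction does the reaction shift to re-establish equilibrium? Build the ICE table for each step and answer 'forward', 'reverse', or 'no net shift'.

Q₀ = 2.3244e+04 vs Keq = 8.1280e+05 ⇒ Q<K, forward
Step 1:
                  G         X
  init      0.04133     1.281
  Δ        -0.02857   0.01904
  eq        0.01276       1.3
  solve Keq expr → x = 0.009522; check Q = 8.1280e+05
Then add 0.02015 M of G.
Step 2:
                  G         X
  init      0.03291       1.3
  Δ        -0.02006   0.01338
  eq        0.01285     1.313
  solve Keq expr → x = 0.006688; check Q = 8.1280e+05
Then change container volume by factor 1.25 (V_new/V_old).
Step 3:
                  G         X
  init      0.01028     1.051
  Δ       7.9016e-04 -5.2677e-04
  eq        0.01107      1.05
  solve Keq expr → x = -2.6339e-04; check Q = 8.1280e+05

Direction: reverse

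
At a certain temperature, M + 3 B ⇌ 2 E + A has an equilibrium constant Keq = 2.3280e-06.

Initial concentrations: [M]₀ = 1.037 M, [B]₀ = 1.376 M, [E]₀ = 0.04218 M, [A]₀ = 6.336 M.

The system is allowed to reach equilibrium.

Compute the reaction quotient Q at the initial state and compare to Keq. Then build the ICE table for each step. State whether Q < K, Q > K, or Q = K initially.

Q₀ = 0.004172; Q > K (proceeds reverse)

Q₀ = 0.004172 vs Keq = 2.3280e-06 ⇒ Q>K, reverse
Step 1:
                  M         B         E         A
  Initial     1.037     1.376   0.04218     6.336
  Change    0.02055   0.06166   -0.0411  -0.02055
  Equil       1.058     1.438  0.001076     6.315
  solve Keq expr → x = -0.02055; check Q = 2.3280e-06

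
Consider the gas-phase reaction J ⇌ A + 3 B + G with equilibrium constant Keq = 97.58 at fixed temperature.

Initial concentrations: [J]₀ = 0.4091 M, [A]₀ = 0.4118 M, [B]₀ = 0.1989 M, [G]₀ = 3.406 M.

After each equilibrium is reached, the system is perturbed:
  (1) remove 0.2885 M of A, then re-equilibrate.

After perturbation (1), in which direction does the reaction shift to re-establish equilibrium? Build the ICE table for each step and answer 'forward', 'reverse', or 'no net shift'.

Direction: forward

Q₀ = 0.02698 vs Keq = 97.58 ⇒ Q<K, forward
Step 1:
                  J         A         B         G
  init       0.4091    0.4118    0.1989     3.406
  Δ         -0.3513    0.3513     1.054    0.3513
  eq        0.05778    0.7631     1.253     3.757
  solve Keq expr → x = 0.3513; check Q = 97.58
Then remove 0.2885 M of A.
Step 2:
                  J         A         B         G
  init      0.05778    0.4746     1.253     3.757
  Δ        -0.01602   0.01602   0.04805   0.01602
  eq        0.04177    0.4906     1.301     3.773
  solve Keq expr → x = 0.01602; check Q = 97.58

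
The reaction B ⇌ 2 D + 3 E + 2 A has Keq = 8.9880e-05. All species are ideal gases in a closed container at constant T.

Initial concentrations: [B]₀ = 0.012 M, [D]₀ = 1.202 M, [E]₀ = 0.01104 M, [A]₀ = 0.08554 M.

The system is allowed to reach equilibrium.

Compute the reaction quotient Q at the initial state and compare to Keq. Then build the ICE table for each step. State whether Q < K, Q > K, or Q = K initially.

Q₀ = 1.1854e-06 vs Keq = 8.9880e-05 ⇒ Q<K, forward
Step 1:
                   B          D          E          A
  Initial      0.012      1.202    0.01104    0.08554
  Change   -0.006867    0.01373     0.0206    0.01373
  Equil     0.005133      1.216    0.03164    0.09927
  solve Keq expr → x = 0.006867; check Q = 8.9880e-05

Q₀ = 1.1854e-06; Q < K (proceeds forward)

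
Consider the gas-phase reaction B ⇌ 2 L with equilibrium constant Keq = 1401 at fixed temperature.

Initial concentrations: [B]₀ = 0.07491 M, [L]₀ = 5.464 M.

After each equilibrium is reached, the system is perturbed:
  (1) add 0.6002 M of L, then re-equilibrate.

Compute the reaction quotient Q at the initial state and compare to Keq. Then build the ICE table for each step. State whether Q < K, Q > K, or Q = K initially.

Q₀ = 398.5 vs Keq = 1401 ⇒ Q<K, forward
Step 1:
                    B           L
  I           0.07491       5.464
  C          -0.05277      0.1055
  E           0.02214        5.57
  solve Keq expr → x = 0.05277; check Q = 1401
Then add 0.6002 M of L.
Step 2:
                    B           L
  I           0.02214        6.17
  C          0.004942   -0.009884
  E           0.02708        6.16
  solve Keq expr → x = -0.004942; check Q = 1401

Q₀ = 398.5; Q < K (proceeds forward)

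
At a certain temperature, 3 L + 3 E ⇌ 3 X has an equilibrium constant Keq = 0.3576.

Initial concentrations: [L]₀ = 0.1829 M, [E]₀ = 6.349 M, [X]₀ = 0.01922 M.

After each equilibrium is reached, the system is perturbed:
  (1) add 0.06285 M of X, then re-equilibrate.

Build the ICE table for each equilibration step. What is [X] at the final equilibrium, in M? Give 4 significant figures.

[X]_eq = 0.216 M

Q₀ = 4.5342e-06 vs Keq = 0.3576 ⇒ Q<K, forward
Step 1:
                  L         E         X
  Initial    0.1829     6.349   0.01922
  Change    -0.1455   -0.1455    0.1455
  Equil     0.03741     6.204    0.1647
  solve Keq expr → x = 0.0485; check Q = 0.3576
Then add 0.06285 M of X.
Step 2:
                  L         E         X
  Initial   0.03741     6.204    0.2276
  Change    0.01156   0.01156  -0.01156
  Equil     0.04896     6.215     0.216
  solve Keq expr → x = -0.003853; check Q = 0.3576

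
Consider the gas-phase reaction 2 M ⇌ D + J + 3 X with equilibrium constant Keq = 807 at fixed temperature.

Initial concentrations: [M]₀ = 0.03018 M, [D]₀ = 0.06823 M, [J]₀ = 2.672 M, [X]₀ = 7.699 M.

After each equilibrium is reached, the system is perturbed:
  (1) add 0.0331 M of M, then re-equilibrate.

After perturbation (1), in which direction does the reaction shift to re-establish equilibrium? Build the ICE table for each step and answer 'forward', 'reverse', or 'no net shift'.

Direction: forward

Q₀ = 9.1343e+04 vs Keq = 807 ⇒ Q>K, reverse
Step 1:
                    M           D           J           X
  I           0.03018     0.06823       2.672       7.699
  C            0.1087    -0.05434    -0.05434      -0.163
  E            0.1389     0.01389       2.618       7.536
  solve Keq expr → x = -0.05434; check Q = 807
Then add 0.0331 M of M.
Step 2:
                    M           D           J           X
  I             0.172     0.01389       2.618       7.536
  C         -0.009809    0.004905    0.004905     0.01471
  E            0.1622     0.01879       2.623       7.551
  solve Keq expr → x = 0.004905; check Q = 807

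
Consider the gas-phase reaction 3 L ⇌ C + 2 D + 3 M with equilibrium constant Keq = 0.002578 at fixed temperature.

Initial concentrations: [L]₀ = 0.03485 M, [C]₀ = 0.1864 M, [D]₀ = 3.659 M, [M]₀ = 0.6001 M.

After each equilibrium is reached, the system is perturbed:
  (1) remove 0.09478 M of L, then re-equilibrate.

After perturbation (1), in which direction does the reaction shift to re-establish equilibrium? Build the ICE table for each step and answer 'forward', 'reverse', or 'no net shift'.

Q₀ = 1.2742e+04 vs Keq = 0.002578 ⇒ Q>K, reverse
Step 1:
                  L         C         D         M
  Initial   0.03485    0.1864     3.659    0.6001
  Change     0.4882   -0.1627   -0.3255   -0.4882
  Equil       0.523   0.02367     3.334    0.1119
  solve Keq expr → x = -0.1627; check Q = 0.002578
Then remove 0.09478 M of L.
Step 2:
                  L         C         D         M
  Initial    0.4282   0.02367     3.334    0.1119
  Change    0.01176 -0.003919 -0.007837  -0.01176
  Equil        0.44   0.01976     3.326    0.1002
  solve Keq expr → x = -0.003919; check Q = 0.002578

Direction: reverse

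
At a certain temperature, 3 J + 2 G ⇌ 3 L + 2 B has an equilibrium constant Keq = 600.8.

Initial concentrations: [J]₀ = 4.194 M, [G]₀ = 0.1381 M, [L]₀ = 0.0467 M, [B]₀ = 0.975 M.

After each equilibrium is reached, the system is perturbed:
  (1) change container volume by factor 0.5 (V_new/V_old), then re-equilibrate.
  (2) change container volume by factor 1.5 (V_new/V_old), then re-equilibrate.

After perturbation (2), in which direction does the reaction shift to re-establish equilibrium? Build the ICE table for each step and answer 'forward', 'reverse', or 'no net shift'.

Q₀ = 6.8816e-05 vs Keq = 600.8 ⇒ Q<K, forward
Step 1:
                   J          G          L          B
  I            4.194     0.1381     0.0467      0.975
  C          -0.2061    -0.1374     0.2061     0.1374
  E            3.988 7.2416e-04     0.2528      1.112
  solve Keq expr → x = 0.06869; check Q = 600.8
Then change container volume by factor 0.5 (V_new/V_old).
Step 2:
                   J          G          L          B
  I            7.976   0.001448     0.5055      2.225
  C                0          0          0          0
  E            7.976   0.001448     0.5055      2.225
  solve Keq expr → x = 0; check Q = 600.8
Then change container volume by factor 1.5 (V_new/V_old).
Step 3:
                   J          G          L          B
  I            5.317 9.6555e-04      0.337      1.483
  C                0          0          0          0
  E            5.317 9.6555e-04      0.337      1.483
  solve Keq expr → x = 0; check Q = 600.8

Direction: no net shift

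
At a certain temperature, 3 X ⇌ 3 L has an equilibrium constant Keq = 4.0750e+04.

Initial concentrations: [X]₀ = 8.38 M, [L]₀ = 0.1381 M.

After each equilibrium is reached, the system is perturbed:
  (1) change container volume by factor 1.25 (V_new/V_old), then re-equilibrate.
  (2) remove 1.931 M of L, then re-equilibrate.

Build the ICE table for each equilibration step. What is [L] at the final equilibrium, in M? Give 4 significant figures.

Q₀ = 4.4756e-06 vs Keq = 4.0750e+04 ⇒ Q<K, forward
Step 1:
                   X          L
  init          8.38     0.1381
  Δ           -8.139      8.139
  eq          0.2405      8.278
  solve Keq expr → x = 2.713; check Q = 4.0750e+04
Then change container volume by factor 1.25 (V_new/V_old).
Step 2:
                   X          L
  init        0.1924      6.622
  Δ                0          0
  eq          0.1924      6.622
  solve Keq expr → x = 0; check Q = 4.0750e+04
Then remove 1.931 M of L.
Step 3:
                   X          L
  init        0.1924      4.691
  Δ         -0.05453    0.05453
  eq          0.1379      4.746
  solve Keq expr → x = 0.01818; check Q = 4.0750e+04

[L]_eq = 4.746 M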